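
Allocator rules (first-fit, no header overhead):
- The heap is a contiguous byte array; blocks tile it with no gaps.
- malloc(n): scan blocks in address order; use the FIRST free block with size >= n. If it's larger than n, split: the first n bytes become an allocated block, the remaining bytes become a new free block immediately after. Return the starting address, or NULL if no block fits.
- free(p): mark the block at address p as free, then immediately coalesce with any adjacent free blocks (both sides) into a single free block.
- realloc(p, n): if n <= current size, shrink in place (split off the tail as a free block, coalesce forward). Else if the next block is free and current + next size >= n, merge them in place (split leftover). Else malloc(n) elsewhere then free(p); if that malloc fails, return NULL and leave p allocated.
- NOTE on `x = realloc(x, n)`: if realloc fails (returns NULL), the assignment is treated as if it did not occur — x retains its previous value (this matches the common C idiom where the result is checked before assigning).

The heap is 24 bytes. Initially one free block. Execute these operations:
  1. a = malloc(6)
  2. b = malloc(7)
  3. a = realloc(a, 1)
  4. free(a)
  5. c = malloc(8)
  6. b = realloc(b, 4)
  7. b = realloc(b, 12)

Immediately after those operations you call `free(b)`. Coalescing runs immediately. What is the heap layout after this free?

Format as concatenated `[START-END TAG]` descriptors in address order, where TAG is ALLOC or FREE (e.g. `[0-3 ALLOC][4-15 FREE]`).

Answer: [0-12 FREE][13-20 ALLOC][21-23 FREE]

Derivation:
Op 1: a = malloc(6) -> a = 0; heap: [0-5 ALLOC][6-23 FREE]
Op 2: b = malloc(7) -> b = 6; heap: [0-5 ALLOC][6-12 ALLOC][13-23 FREE]
Op 3: a = realloc(a, 1) -> a = 0; heap: [0-0 ALLOC][1-5 FREE][6-12 ALLOC][13-23 FREE]
Op 4: free(a) -> (freed a); heap: [0-5 FREE][6-12 ALLOC][13-23 FREE]
Op 5: c = malloc(8) -> c = 13; heap: [0-5 FREE][6-12 ALLOC][13-20 ALLOC][21-23 FREE]
Op 6: b = realloc(b, 4) -> b = 6; heap: [0-5 FREE][6-9 ALLOC][10-12 FREE][13-20 ALLOC][21-23 FREE]
Op 7: b = realloc(b, 12) -> NULL (b unchanged); heap: [0-5 FREE][6-9 ALLOC][10-12 FREE][13-20 ALLOC][21-23 FREE]
free(b): b = 6 -> block [6-9 ALLOC]; mark free, coalesce with adjacent free neighbors -> [0-12 FREE][13-20 ALLOC][21-23 FREE]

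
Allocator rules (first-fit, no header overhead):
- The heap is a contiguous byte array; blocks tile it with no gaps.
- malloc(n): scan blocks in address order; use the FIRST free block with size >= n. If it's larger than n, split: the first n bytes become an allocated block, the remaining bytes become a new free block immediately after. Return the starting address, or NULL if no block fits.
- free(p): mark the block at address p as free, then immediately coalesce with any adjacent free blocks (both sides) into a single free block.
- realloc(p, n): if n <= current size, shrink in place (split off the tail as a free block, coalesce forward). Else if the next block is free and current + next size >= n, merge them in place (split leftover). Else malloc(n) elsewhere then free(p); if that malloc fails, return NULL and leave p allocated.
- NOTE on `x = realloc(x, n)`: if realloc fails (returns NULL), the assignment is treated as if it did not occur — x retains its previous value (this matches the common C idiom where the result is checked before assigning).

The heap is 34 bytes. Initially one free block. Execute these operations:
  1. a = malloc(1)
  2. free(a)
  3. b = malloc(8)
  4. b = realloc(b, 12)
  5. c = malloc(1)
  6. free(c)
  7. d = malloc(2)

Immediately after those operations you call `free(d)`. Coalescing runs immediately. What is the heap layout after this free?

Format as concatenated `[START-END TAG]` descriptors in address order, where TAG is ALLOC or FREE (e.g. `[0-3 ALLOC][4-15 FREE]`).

Answer: [0-11 ALLOC][12-33 FREE]

Derivation:
Op 1: a = malloc(1) -> a = 0; heap: [0-0 ALLOC][1-33 FREE]
Op 2: free(a) -> (freed a); heap: [0-33 FREE]
Op 3: b = malloc(8) -> b = 0; heap: [0-7 ALLOC][8-33 FREE]
Op 4: b = realloc(b, 12) -> b = 0; heap: [0-11 ALLOC][12-33 FREE]
Op 5: c = malloc(1) -> c = 12; heap: [0-11 ALLOC][12-12 ALLOC][13-33 FREE]
Op 6: free(c) -> (freed c); heap: [0-11 ALLOC][12-33 FREE]
Op 7: d = malloc(2) -> d = 12; heap: [0-11 ALLOC][12-13 ALLOC][14-33 FREE]
free(d): d = 12 -> block [12-13 ALLOC]; mark free, coalesce with adjacent free neighbors -> [0-11 ALLOC][12-33 FREE]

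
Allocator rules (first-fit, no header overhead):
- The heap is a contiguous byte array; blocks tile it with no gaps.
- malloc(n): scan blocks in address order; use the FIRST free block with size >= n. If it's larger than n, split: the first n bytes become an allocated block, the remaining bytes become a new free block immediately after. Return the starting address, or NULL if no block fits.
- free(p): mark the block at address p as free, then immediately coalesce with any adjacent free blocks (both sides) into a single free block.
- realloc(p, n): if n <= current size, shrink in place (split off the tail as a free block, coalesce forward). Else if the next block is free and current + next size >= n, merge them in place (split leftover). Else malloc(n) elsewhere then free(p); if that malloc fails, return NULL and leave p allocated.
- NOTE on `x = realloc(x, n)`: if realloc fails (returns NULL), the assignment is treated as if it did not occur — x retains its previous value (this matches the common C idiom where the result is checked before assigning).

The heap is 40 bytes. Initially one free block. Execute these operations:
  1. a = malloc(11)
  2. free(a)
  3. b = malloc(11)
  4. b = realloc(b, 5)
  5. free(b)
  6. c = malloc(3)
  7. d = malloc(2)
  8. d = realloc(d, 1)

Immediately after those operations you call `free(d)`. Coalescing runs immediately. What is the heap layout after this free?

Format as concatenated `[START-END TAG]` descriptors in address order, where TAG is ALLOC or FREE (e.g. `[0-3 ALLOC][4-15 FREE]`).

Answer: [0-2 ALLOC][3-39 FREE]

Derivation:
Op 1: a = malloc(11) -> a = 0; heap: [0-10 ALLOC][11-39 FREE]
Op 2: free(a) -> (freed a); heap: [0-39 FREE]
Op 3: b = malloc(11) -> b = 0; heap: [0-10 ALLOC][11-39 FREE]
Op 4: b = realloc(b, 5) -> b = 0; heap: [0-4 ALLOC][5-39 FREE]
Op 5: free(b) -> (freed b); heap: [0-39 FREE]
Op 6: c = malloc(3) -> c = 0; heap: [0-2 ALLOC][3-39 FREE]
Op 7: d = malloc(2) -> d = 3; heap: [0-2 ALLOC][3-4 ALLOC][5-39 FREE]
Op 8: d = realloc(d, 1) -> d = 3; heap: [0-2 ALLOC][3-3 ALLOC][4-39 FREE]
free(d): d = 3 -> block [3-3 ALLOC]; mark free, coalesce with adjacent free neighbors -> [0-2 ALLOC][3-39 FREE]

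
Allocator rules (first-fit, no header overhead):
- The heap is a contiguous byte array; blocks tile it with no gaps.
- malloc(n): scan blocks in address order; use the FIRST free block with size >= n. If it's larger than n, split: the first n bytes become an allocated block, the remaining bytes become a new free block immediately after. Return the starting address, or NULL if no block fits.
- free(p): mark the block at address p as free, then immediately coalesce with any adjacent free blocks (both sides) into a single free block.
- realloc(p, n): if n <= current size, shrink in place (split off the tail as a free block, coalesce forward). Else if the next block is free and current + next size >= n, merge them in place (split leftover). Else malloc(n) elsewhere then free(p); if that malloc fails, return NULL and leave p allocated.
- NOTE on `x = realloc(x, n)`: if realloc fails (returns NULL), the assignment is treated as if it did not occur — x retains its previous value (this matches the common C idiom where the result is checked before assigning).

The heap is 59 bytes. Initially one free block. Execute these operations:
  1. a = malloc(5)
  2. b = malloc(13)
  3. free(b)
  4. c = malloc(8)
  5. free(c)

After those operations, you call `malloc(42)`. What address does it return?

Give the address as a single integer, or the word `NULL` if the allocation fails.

Op 1: a = malloc(5) -> a = 0; heap: [0-4 ALLOC][5-58 FREE]
Op 2: b = malloc(13) -> b = 5; heap: [0-4 ALLOC][5-17 ALLOC][18-58 FREE]
Op 3: free(b) -> (freed b); heap: [0-4 ALLOC][5-58 FREE]
Op 4: c = malloc(8) -> c = 5; heap: [0-4 ALLOC][5-12 ALLOC][13-58 FREE]
Op 5: free(c) -> (freed c); heap: [0-4 ALLOC][5-58 FREE]
malloc(42): first-fit scan over [0-4 ALLOC][5-58 FREE] -> 5

Answer: 5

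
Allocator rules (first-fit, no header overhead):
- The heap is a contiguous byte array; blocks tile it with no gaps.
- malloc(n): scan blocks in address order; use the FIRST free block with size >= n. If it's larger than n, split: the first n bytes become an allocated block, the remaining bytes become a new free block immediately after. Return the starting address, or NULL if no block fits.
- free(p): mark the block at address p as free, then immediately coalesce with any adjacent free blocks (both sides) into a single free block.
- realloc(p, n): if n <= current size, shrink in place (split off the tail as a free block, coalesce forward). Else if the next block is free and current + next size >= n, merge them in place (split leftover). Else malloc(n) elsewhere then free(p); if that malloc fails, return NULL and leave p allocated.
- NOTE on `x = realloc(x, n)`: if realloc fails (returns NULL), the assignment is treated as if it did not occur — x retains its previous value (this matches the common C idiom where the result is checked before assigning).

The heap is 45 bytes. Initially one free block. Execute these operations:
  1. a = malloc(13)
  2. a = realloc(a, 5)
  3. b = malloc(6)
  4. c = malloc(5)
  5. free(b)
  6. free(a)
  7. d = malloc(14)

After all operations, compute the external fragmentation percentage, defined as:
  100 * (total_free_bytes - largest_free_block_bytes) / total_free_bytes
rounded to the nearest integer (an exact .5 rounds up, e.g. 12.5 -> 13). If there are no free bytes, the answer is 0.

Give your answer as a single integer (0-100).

Op 1: a = malloc(13) -> a = 0; heap: [0-12 ALLOC][13-44 FREE]
Op 2: a = realloc(a, 5) -> a = 0; heap: [0-4 ALLOC][5-44 FREE]
Op 3: b = malloc(6) -> b = 5; heap: [0-4 ALLOC][5-10 ALLOC][11-44 FREE]
Op 4: c = malloc(5) -> c = 11; heap: [0-4 ALLOC][5-10 ALLOC][11-15 ALLOC][16-44 FREE]
Op 5: free(b) -> (freed b); heap: [0-4 ALLOC][5-10 FREE][11-15 ALLOC][16-44 FREE]
Op 6: free(a) -> (freed a); heap: [0-10 FREE][11-15 ALLOC][16-44 FREE]
Op 7: d = malloc(14) -> d = 16; heap: [0-10 FREE][11-15 ALLOC][16-29 ALLOC][30-44 FREE]
Free blocks: [11 15] total_free=26 largest=15 -> 100*(26-15)/26 = 1100/26 ≈ 42.308 -> rounds to 42

Answer: 42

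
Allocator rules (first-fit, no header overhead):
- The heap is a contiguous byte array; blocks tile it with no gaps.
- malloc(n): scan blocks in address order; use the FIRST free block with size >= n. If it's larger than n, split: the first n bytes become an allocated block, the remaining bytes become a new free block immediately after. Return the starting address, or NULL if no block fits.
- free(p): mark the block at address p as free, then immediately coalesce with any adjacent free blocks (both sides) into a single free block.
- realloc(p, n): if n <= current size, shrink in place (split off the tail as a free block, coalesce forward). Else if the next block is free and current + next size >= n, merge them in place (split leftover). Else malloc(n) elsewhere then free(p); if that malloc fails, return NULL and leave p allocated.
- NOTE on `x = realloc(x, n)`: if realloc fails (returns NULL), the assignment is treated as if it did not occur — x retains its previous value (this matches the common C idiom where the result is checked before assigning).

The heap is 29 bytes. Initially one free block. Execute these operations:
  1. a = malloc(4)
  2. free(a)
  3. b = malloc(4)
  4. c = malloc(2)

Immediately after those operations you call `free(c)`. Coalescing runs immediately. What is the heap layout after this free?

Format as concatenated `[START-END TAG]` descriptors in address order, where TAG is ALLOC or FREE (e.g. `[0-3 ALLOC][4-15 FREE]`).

Answer: [0-3 ALLOC][4-28 FREE]

Derivation:
Op 1: a = malloc(4) -> a = 0; heap: [0-3 ALLOC][4-28 FREE]
Op 2: free(a) -> (freed a); heap: [0-28 FREE]
Op 3: b = malloc(4) -> b = 0; heap: [0-3 ALLOC][4-28 FREE]
Op 4: c = malloc(2) -> c = 4; heap: [0-3 ALLOC][4-5 ALLOC][6-28 FREE]
free(c): c = 4 -> block [4-5 ALLOC]; mark free, coalesce with adjacent free neighbors -> [0-3 ALLOC][4-28 FREE]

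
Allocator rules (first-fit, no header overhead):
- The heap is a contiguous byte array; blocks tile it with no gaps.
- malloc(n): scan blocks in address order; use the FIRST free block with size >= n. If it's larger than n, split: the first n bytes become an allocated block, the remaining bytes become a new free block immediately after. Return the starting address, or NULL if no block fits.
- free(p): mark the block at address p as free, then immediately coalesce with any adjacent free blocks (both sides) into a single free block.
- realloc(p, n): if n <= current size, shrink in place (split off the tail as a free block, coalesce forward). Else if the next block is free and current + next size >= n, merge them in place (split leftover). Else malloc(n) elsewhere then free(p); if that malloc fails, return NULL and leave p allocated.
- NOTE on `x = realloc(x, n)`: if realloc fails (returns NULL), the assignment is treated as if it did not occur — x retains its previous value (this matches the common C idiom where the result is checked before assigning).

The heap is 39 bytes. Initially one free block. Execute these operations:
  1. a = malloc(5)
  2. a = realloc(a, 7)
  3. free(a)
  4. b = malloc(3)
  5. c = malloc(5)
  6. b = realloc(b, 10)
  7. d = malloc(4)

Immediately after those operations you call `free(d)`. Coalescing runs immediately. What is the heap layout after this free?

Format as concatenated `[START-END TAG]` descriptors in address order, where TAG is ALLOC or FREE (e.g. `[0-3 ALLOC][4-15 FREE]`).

Answer: [0-2 FREE][3-7 ALLOC][8-17 ALLOC][18-38 FREE]

Derivation:
Op 1: a = malloc(5) -> a = 0; heap: [0-4 ALLOC][5-38 FREE]
Op 2: a = realloc(a, 7) -> a = 0; heap: [0-6 ALLOC][7-38 FREE]
Op 3: free(a) -> (freed a); heap: [0-38 FREE]
Op 4: b = malloc(3) -> b = 0; heap: [0-2 ALLOC][3-38 FREE]
Op 5: c = malloc(5) -> c = 3; heap: [0-2 ALLOC][3-7 ALLOC][8-38 FREE]
Op 6: b = realloc(b, 10) -> b = 8; heap: [0-2 FREE][3-7 ALLOC][8-17 ALLOC][18-38 FREE]
Op 7: d = malloc(4) -> d = 18; heap: [0-2 FREE][3-7 ALLOC][8-17 ALLOC][18-21 ALLOC][22-38 FREE]
free(d): d = 18 -> block [18-21 ALLOC]; mark free, coalesce with adjacent free neighbors -> [0-2 FREE][3-7 ALLOC][8-17 ALLOC][18-38 FREE]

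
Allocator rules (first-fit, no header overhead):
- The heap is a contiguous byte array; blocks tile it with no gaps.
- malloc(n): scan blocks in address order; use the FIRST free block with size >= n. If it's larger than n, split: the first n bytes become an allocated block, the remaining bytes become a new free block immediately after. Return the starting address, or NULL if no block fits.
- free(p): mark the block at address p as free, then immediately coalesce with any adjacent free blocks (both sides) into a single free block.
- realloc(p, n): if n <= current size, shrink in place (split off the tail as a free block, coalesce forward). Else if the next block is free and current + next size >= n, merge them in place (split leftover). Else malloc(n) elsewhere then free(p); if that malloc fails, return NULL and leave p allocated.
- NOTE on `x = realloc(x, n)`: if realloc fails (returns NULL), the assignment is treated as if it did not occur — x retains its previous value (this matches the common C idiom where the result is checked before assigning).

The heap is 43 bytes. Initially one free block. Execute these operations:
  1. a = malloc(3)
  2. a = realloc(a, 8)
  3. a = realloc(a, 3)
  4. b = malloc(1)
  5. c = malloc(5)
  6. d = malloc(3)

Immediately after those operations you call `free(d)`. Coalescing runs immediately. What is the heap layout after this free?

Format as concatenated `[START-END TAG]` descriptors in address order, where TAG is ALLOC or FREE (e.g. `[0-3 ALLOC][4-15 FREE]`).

Answer: [0-2 ALLOC][3-3 ALLOC][4-8 ALLOC][9-42 FREE]

Derivation:
Op 1: a = malloc(3) -> a = 0; heap: [0-2 ALLOC][3-42 FREE]
Op 2: a = realloc(a, 8) -> a = 0; heap: [0-7 ALLOC][8-42 FREE]
Op 3: a = realloc(a, 3) -> a = 0; heap: [0-2 ALLOC][3-42 FREE]
Op 4: b = malloc(1) -> b = 3; heap: [0-2 ALLOC][3-3 ALLOC][4-42 FREE]
Op 5: c = malloc(5) -> c = 4; heap: [0-2 ALLOC][3-3 ALLOC][4-8 ALLOC][9-42 FREE]
Op 6: d = malloc(3) -> d = 9; heap: [0-2 ALLOC][3-3 ALLOC][4-8 ALLOC][9-11 ALLOC][12-42 FREE]
free(d): d = 9 -> block [9-11 ALLOC]; mark free, coalesce with adjacent free neighbors -> [0-2 ALLOC][3-3 ALLOC][4-8 ALLOC][9-42 FREE]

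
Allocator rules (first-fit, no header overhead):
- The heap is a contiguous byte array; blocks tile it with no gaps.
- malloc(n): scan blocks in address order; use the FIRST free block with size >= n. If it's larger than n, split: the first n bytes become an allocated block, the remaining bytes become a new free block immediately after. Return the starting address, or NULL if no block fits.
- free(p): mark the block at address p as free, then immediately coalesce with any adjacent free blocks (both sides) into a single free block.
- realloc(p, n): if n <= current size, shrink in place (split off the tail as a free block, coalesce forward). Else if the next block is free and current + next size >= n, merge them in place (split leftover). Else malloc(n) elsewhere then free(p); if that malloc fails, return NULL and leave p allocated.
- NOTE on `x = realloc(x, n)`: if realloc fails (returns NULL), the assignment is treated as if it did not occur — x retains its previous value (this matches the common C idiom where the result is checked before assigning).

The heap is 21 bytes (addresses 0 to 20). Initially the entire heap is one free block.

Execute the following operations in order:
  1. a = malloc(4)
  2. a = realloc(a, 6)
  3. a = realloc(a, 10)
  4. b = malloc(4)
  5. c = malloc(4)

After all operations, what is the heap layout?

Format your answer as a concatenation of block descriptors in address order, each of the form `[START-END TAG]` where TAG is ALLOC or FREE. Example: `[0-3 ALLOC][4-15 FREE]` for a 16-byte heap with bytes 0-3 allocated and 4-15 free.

Op 1: a = malloc(4) -> a = 0; heap: [0-3 ALLOC][4-20 FREE]
Op 2: a = realloc(a, 6) -> a = 0; heap: [0-5 ALLOC][6-20 FREE]
Op 3: a = realloc(a, 10) -> a = 0; heap: [0-9 ALLOC][10-20 FREE]
Op 4: b = malloc(4) -> b = 10; heap: [0-9 ALLOC][10-13 ALLOC][14-20 FREE]
Op 5: c = malloc(4) -> c = 14; heap: [0-9 ALLOC][10-13 ALLOC][14-17 ALLOC][18-20 FREE]

Answer: [0-9 ALLOC][10-13 ALLOC][14-17 ALLOC][18-20 FREE]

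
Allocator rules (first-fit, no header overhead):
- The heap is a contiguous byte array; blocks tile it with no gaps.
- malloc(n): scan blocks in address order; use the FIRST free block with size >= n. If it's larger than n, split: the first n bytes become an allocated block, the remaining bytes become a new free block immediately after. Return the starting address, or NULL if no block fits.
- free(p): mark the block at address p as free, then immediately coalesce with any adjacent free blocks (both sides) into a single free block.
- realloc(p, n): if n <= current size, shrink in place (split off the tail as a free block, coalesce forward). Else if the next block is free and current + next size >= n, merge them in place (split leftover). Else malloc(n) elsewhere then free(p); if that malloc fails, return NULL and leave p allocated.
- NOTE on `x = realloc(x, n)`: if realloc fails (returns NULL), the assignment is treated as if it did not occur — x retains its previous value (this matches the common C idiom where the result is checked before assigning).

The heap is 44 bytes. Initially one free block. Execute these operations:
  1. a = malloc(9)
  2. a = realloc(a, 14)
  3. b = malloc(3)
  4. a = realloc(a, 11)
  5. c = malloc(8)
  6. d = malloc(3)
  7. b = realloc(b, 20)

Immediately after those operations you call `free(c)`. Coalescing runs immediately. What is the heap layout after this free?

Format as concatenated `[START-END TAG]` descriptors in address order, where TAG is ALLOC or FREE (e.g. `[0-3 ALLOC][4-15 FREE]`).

Answer: [0-10 ALLOC][11-13 ALLOC][14-16 ALLOC][17-43 FREE]

Derivation:
Op 1: a = malloc(9) -> a = 0; heap: [0-8 ALLOC][9-43 FREE]
Op 2: a = realloc(a, 14) -> a = 0; heap: [0-13 ALLOC][14-43 FREE]
Op 3: b = malloc(3) -> b = 14; heap: [0-13 ALLOC][14-16 ALLOC][17-43 FREE]
Op 4: a = realloc(a, 11) -> a = 0; heap: [0-10 ALLOC][11-13 FREE][14-16 ALLOC][17-43 FREE]
Op 5: c = malloc(8) -> c = 17; heap: [0-10 ALLOC][11-13 FREE][14-16 ALLOC][17-24 ALLOC][25-43 FREE]
Op 6: d = malloc(3) -> d = 11; heap: [0-10 ALLOC][11-13 ALLOC][14-16 ALLOC][17-24 ALLOC][25-43 FREE]
Op 7: b = realloc(b, 20) -> NULL (b unchanged); heap: [0-10 ALLOC][11-13 ALLOC][14-16 ALLOC][17-24 ALLOC][25-43 FREE]
free(c): c = 17 -> block [17-24 ALLOC]; mark free, coalesce with adjacent free neighbors -> [0-10 ALLOC][11-13 ALLOC][14-16 ALLOC][17-43 FREE]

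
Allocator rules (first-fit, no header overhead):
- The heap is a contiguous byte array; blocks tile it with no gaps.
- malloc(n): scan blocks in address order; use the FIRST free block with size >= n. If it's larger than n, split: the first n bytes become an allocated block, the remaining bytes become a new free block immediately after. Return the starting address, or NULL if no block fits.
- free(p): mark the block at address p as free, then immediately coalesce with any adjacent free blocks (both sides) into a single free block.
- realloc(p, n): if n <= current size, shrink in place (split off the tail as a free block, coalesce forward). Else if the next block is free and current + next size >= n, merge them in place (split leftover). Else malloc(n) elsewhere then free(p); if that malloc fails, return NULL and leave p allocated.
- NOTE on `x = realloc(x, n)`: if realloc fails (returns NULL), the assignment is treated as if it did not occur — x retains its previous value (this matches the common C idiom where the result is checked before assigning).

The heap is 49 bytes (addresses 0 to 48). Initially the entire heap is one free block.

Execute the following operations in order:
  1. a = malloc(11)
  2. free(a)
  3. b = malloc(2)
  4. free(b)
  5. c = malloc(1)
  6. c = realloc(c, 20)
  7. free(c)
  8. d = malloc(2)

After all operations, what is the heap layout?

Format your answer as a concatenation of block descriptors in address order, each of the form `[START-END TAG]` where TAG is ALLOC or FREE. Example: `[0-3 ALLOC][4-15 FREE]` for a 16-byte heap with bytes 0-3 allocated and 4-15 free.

Answer: [0-1 ALLOC][2-48 FREE]

Derivation:
Op 1: a = malloc(11) -> a = 0; heap: [0-10 ALLOC][11-48 FREE]
Op 2: free(a) -> (freed a); heap: [0-48 FREE]
Op 3: b = malloc(2) -> b = 0; heap: [0-1 ALLOC][2-48 FREE]
Op 4: free(b) -> (freed b); heap: [0-48 FREE]
Op 5: c = malloc(1) -> c = 0; heap: [0-0 ALLOC][1-48 FREE]
Op 6: c = realloc(c, 20) -> c = 0; heap: [0-19 ALLOC][20-48 FREE]
Op 7: free(c) -> (freed c); heap: [0-48 FREE]
Op 8: d = malloc(2) -> d = 0; heap: [0-1 ALLOC][2-48 FREE]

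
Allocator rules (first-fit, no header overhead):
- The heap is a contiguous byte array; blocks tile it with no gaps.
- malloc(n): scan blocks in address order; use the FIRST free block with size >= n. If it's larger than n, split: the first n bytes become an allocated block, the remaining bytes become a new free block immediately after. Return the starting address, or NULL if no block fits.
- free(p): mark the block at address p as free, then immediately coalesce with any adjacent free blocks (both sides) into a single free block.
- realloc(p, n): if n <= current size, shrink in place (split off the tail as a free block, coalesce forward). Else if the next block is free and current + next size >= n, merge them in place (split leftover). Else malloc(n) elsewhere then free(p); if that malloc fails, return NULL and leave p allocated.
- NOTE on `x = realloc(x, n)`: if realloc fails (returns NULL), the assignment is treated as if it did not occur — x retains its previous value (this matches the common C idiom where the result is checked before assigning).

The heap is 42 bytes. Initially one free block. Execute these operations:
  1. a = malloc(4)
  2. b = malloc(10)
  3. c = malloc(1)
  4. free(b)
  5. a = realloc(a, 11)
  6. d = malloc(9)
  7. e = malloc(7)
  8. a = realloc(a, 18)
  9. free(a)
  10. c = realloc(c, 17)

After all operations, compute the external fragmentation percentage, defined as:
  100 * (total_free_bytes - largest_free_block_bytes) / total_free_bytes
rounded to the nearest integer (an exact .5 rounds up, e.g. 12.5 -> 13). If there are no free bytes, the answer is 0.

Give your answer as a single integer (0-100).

Op 1: a = malloc(4) -> a = 0; heap: [0-3 ALLOC][4-41 FREE]
Op 2: b = malloc(10) -> b = 4; heap: [0-3 ALLOC][4-13 ALLOC][14-41 FREE]
Op 3: c = malloc(1) -> c = 14; heap: [0-3 ALLOC][4-13 ALLOC][14-14 ALLOC][15-41 FREE]
Op 4: free(b) -> (freed b); heap: [0-3 ALLOC][4-13 FREE][14-14 ALLOC][15-41 FREE]
Op 5: a = realloc(a, 11) -> a = 0; heap: [0-10 ALLOC][11-13 FREE][14-14 ALLOC][15-41 FREE]
Op 6: d = malloc(9) -> d = 15; heap: [0-10 ALLOC][11-13 FREE][14-14 ALLOC][15-23 ALLOC][24-41 FREE]
Op 7: e = malloc(7) -> e = 24; heap: [0-10 ALLOC][11-13 FREE][14-14 ALLOC][15-23 ALLOC][24-30 ALLOC][31-41 FREE]
Op 8: a = realloc(a, 18) -> NULL (a unchanged); heap: [0-10 ALLOC][11-13 FREE][14-14 ALLOC][15-23 ALLOC][24-30 ALLOC][31-41 FREE]
Op 9: free(a) -> (freed a); heap: [0-13 FREE][14-14 ALLOC][15-23 ALLOC][24-30 ALLOC][31-41 FREE]
Op 10: c = realloc(c, 17) -> NULL (c unchanged); heap: [0-13 FREE][14-14 ALLOC][15-23 ALLOC][24-30 ALLOC][31-41 FREE]
Free blocks: [14 11] total_free=25 largest=14 -> 100*(25-14)/25 = 1100/25 = 44

Answer: 44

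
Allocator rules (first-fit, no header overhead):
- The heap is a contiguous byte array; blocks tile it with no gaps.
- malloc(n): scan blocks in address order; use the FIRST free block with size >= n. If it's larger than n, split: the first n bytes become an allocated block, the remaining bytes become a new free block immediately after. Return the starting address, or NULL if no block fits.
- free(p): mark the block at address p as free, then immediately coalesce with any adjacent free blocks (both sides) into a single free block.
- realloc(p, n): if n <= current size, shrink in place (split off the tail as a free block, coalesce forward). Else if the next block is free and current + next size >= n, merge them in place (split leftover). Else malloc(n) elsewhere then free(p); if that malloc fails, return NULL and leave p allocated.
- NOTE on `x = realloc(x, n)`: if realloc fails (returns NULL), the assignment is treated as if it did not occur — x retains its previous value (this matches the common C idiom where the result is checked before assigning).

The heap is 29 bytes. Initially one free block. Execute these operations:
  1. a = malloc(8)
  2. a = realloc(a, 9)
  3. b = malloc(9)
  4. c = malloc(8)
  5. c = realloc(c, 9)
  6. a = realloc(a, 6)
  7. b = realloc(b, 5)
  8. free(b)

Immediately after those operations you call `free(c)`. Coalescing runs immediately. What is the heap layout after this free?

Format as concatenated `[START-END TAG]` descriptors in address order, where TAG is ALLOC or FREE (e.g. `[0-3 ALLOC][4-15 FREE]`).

Op 1: a = malloc(8) -> a = 0; heap: [0-7 ALLOC][8-28 FREE]
Op 2: a = realloc(a, 9) -> a = 0; heap: [0-8 ALLOC][9-28 FREE]
Op 3: b = malloc(9) -> b = 9; heap: [0-8 ALLOC][9-17 ALLOC][18-28 FREE]
Op 4: c = malloc(8) -> c = 18; heap: [0-8 ALLOC][9-17 ALLOC][18-25 ALLOC][26-28 FREE]
Op 5: c = realloc(c, 9) -> c = 18; heap: [0-8 ALLOC][9-17 ALLOC][18-26 ALLOC][27-28 FREE]
Op 6: a = realloc(a, 6) -> a = 0; heap: [0-5 ALLOC][6-8 FREE][9-17 ALLOC][18-26 ALLOC][27-28 FREE]
Op 7: b = realloc(b, 5) -> b = 9; heap: [0-5 ALLOC][6-8 FREE][9-13 ALLOC][14-17 FREE][18-26 ALLOC][27-28 FREE]
Op 8: free(b) -> (freed b); heap: [0-5 ALLOC][6-17 FREE][18-26 ALLOC][27-28 FREE]
free(c): c = 18 -> block [18-26 ALLOC]; mark free, coalesce with adjacent free neighbors -> [0-5 ALLOC][6-28 FREE]

Answer: [0-5 ALLOC][6-28 FREE]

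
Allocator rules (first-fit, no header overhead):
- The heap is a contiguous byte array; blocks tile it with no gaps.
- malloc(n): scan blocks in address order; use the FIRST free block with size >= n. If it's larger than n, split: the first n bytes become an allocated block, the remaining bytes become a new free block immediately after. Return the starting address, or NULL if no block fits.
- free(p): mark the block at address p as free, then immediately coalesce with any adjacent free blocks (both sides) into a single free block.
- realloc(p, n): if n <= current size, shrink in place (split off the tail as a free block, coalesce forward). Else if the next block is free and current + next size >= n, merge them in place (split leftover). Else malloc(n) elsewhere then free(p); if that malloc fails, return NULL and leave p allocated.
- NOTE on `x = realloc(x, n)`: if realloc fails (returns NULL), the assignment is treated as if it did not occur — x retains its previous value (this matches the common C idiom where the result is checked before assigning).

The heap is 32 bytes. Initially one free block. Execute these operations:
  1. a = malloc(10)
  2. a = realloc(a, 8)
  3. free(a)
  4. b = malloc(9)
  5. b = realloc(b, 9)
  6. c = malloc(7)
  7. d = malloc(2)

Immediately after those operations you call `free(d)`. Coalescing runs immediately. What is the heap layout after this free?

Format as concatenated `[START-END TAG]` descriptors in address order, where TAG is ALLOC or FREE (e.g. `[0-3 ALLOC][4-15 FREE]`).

Answer: [0-8 ALLOC][9-15 ALLOC][16-31 FREE]

Derivation:
Op 1: a = malloc(10) -> a = 0; heap: [0-9 ALLOC][10-31 FREE]
Op 2: a = realloc(a, 8) -> a = 0; heap: [0-7 ALLOC][8-31 FREE]
Op 3: free(a) -> (freed a); heap: [0-31 FREE]
Op 4: b = malloc(9) -> b = 0; heap: [0-8 ALLOC][9-31 FREE]
Op 5: b = realloc(b, 9) -> b = 0; heap: [0-8 ALLOC][9-31 FREE]
Op 6: c = malloc(7) -> c = 9; heap: [0-8 ALLOC][9-15 ALLOC][16-31 FREE]
Op 7: d = malloc(2) -> d = 16; heap: [0-8 ALLOC][9-15 ALLOC][16-17 ALLOC][18-31 FREE]
free(d): d = 16 -> block [16-17 ALLOC]; mark free, coalesce with adjacent free neighbors -> [0-8 ALLOC][9-15 ALLOC][16-31 FREE]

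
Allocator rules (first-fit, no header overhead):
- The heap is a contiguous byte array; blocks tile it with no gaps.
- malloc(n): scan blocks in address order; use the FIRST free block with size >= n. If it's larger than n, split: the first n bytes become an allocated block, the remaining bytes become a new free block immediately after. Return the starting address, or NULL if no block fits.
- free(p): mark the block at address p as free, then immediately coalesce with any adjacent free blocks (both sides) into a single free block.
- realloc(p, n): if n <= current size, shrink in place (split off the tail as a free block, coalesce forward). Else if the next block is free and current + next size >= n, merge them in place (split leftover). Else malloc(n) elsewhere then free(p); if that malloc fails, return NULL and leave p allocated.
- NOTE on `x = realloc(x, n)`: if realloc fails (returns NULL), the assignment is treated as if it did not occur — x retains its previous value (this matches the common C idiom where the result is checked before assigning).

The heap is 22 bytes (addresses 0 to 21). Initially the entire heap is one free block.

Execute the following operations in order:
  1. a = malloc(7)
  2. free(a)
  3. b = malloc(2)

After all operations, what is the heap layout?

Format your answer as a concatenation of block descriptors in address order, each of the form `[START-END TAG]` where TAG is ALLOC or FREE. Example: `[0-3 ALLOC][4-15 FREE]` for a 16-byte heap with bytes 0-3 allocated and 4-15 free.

Answer: [0-1 ALLOC][2-21 FREE]

Derivation:
Op 1: a = malloc(7) -> a = 0; heap: [0-6 ALLOC][7-21 FREE]
Op 2: free(a) -> (freed a); heap: [0-21 FREE]
Op 3: b = malloc(2) -> b = 0; heap: [0-1 ALLOC][2-21 FREE]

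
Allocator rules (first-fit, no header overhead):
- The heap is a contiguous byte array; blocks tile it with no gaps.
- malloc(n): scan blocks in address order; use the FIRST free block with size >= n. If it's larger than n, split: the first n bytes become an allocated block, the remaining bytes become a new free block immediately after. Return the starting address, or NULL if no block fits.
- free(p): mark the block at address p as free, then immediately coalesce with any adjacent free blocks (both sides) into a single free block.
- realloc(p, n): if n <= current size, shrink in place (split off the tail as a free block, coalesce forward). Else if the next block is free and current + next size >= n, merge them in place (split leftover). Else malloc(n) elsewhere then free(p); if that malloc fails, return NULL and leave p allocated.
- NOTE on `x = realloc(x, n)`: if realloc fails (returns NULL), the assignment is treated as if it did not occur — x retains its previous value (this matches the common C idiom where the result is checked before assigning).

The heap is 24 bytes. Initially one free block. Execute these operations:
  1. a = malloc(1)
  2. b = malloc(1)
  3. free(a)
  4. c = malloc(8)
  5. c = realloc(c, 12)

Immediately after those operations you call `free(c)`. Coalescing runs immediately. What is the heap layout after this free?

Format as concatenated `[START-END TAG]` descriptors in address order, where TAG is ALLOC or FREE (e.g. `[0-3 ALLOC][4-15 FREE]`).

Op 1: a = malloc(1) -> a = 0; heap: [0-0 ALLOC][1-23 FREE]
Op 2: b = malloc(1) -> b = 1; heap: [0-0 ALLOC][1-1 ALLOC][2-23 FREE]
Op 3: free(a) -> (freed a); heap: [0-0 FREE][1-1 ALLOC][2-23 FREE]
Op 4: c = malloc(8) -> c = 2; heap: [0-0 FREE][1-1 ALLOC][2-9 ALLOC][10-23 FREE]
Op 5: c = realloc(c, 12) -> c = 2; heap: [0-0 FREE][1-1 ALLOC][2-13 ALLOC][14-23 FREE]
free(c): c = 2 -> block [2-13 ALLOC]; mark free, coalesce with adjacent free neighbors -> [0-0 FREE][1-1 ALLOC][2-23 FREE]

Answer: [0-0 FREE][1-1 ALLOC][2-23 FREE]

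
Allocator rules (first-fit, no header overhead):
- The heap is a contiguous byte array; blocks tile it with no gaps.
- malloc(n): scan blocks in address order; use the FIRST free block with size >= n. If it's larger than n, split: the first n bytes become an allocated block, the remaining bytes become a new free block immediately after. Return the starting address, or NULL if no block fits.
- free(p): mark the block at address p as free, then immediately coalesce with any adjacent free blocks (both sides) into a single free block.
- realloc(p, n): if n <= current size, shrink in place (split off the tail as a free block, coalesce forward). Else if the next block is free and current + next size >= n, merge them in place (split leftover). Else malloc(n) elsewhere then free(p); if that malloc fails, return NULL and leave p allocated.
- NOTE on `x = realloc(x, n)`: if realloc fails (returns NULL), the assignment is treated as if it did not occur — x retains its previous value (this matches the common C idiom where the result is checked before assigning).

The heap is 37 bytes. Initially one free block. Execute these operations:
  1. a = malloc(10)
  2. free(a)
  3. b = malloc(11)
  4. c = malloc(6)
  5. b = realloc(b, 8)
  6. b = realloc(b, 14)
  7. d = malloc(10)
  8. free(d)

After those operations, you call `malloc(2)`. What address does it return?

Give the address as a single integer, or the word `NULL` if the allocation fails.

Answer: 0

Derivation:
Op 1: a = malloc(10) -> a = 0; heap: [0-9 ALLOC][10-36 FREE]
Op 2: free(a) -> (freed a); heap: [0-36 FREE]
Op 3: b = malloc(11) -> b = 0; heap: [0-10 ALLOC][11-36 FREE]
Op 4: c = malloc(6) -> c = 11; heap: [0-10 ALLOC][11-16 ALLOC][17-36 FREE]
Op 5: b = realloc(b, 8) -> b = 0; heap: [0-7 ALLOC][8-10 FREE][11-16 ALLOC][17-36 FREE]
Op 6: b = realloc(b, 14) -> b = 17; heap: [0-10 FREE][11-16 ALLOC][17-30 ALLOC][31-36 FREE]
Op 7: d = malloc(10) -> d = 0; heap: [0-9 ALLOC][10-10 FREE][11-16 ALLOC][17-30 ALLOC][31-36 FREE]
Op 8: free(d) -> (freed d); heap: [0-10 FREE][11-16 ALLOC][17-30 ALLOC][31-36 FREE]
malloc(2): first-fit scan over [0-10 FREE][11-16 ALLOC][17-30 ALLOC][31-36 FREE] -> 0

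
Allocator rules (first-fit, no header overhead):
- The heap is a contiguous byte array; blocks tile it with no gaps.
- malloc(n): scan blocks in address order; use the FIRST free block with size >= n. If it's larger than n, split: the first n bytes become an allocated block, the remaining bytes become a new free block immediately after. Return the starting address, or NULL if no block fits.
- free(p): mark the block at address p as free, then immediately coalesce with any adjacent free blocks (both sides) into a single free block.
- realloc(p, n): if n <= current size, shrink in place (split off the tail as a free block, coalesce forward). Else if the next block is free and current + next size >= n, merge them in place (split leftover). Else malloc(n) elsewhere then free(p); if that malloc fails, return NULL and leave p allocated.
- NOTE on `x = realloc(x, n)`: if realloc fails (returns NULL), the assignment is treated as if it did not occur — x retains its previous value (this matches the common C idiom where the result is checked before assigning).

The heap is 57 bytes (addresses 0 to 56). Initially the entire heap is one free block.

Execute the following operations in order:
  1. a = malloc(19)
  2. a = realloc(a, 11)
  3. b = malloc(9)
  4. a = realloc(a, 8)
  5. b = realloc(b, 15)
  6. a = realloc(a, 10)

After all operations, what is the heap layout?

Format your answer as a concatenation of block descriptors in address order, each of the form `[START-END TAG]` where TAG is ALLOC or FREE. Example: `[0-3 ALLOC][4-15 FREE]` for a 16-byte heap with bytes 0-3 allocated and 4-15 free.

Op 1: a = malloc(19) -> a = 0; heap: [0-18 ALLOC][19-56 FREE]
Op 2: a = realloc(a, 11) -> a = 0; heap: [0-10 ALLOC][11-56 FREE]
Op 3: b = malloc(9) -> b = 11; heap: [0-10 ALLOC][11-19 ALLOC][20-56 FREE]
Op 4: a = realloc(a, 8) -> a = 0; heap: [0-7 ALLOC][8-10 FREE][11-19 ALLOC][20-56 FREE]
Op 5: b = realloc(b, 15) -> b = 11; heap: [0-7 ALLOC][8-10 FREE][11-25 ALLOC][26-56 FREE]
Op 6: a = realloc(a, 10) -> a = 0; heap: [0-9 ALLOC][10-10 FREE][11-25 ALLOC][26-56 FREE]

Answer: [0-9 ALLOC][10-10 FREE][11-25 ALLOC][26-56 FREE]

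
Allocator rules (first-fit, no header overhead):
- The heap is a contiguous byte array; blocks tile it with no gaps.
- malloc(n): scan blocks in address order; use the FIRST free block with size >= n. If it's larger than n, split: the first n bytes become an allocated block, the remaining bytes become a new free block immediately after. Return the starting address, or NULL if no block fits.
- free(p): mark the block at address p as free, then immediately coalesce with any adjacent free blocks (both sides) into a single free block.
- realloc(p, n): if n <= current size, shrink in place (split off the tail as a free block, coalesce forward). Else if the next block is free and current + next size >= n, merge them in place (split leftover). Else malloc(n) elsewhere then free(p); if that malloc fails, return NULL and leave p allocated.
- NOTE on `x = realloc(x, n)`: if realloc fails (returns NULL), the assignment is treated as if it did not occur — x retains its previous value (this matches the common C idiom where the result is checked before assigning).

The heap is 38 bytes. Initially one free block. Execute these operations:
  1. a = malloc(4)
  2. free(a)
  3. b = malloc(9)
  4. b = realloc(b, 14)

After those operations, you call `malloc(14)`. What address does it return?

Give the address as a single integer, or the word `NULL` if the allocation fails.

Op 1: a = malloc(4) -> a = 0; heap: [0-3 ALLOC][4-37 FREE]
Op 2: free(a) -> (freed a); heap: [0-37 FREE]
Op 3: b = malloc(9) -> b = 0; heap: [0-8 ALLOC][9-37 FREE]
Op 4: b = realloc(b, 14) -> b = 0; heap: [0-13 ALLOC][14-37 FREE]
malloc(14): first-fit scan over [0-13 ALLOC][14-37 FREE] -> 14

Answer: 14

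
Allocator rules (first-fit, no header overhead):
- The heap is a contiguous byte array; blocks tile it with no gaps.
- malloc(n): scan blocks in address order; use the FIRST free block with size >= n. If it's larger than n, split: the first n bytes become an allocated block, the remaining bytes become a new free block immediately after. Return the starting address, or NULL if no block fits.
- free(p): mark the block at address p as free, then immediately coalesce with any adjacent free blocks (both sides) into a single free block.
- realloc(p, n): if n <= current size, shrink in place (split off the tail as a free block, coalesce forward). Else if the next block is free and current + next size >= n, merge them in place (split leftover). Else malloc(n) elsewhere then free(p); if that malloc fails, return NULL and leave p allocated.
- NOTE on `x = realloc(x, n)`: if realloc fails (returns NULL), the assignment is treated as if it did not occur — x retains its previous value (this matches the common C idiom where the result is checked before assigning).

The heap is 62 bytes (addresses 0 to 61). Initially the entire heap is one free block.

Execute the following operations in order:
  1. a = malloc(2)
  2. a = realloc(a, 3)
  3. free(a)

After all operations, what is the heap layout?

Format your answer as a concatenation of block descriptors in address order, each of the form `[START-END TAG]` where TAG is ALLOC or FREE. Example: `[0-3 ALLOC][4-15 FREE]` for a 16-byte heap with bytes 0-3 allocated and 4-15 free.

Answer: [0-61 FREE]

Derivation:
Op 1: a = malloc(2) -> a = 0; heap: [0-1 ALLOC][2-61 FREE]
Op 2: a = realloc(a, 3) -> a = 0; heap: [0-2 ALLOC][3-61 FREE]
Op 3: free(a) -> (freed a); heap: [0-61 FREE]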